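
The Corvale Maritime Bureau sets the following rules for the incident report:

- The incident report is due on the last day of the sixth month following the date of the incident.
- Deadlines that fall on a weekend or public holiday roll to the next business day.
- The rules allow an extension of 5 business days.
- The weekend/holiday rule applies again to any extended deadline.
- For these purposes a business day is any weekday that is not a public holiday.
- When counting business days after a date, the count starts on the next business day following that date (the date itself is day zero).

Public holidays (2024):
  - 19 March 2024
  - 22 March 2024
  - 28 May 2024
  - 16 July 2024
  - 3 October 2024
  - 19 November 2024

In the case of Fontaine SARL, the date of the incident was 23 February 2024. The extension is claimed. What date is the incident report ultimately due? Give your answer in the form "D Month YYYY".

6 months after 23 February 2024 falls in August 2024; the last day of that month is 31 August 2024.
31 August 2024 falls on a Saturday. Rolling to the next business day gives 2 September 2024, a Monday.
The 5-business-day extension runs from 2 September 2024 to 9 September 2024.
9 September 2024 (Monday) is already a business day.
So the filing is due 9 September 2024.

9 September 2024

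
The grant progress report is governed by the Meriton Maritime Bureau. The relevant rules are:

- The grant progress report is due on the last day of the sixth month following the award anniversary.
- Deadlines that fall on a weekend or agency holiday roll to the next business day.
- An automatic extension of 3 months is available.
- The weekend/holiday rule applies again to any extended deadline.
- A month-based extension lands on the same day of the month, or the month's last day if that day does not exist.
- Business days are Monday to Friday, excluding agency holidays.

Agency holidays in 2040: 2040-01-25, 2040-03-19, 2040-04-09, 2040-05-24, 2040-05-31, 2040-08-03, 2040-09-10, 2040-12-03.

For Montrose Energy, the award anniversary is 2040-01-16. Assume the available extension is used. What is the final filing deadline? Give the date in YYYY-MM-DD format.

2040-10-31

6 months after 2040-01-16 falls in July 2040; the last day of that month is 2040-07-31.
Since 2040-07-31 is a Tuesday and not a holiday, the date is unchanged.
The 3 months extension carries 2040-07-31 to 2040-10-31.
2040-10-31 is a Wednesday and not a listed holiday, so it stands.
So the filing is due 2040-10-31.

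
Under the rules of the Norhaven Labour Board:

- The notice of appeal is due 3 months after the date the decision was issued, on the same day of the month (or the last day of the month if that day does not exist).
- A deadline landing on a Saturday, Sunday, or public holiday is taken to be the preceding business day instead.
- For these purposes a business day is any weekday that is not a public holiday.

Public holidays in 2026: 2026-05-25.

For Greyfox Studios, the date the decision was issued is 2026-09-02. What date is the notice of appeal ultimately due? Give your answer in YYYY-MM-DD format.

2026-12-02

Moving 3 months forward from 2026-09-02 on the corresponding day gives 2026-12-02.
2026-12-02 (Wednesday) is already a business day.
So the filing is due 2026-12-02.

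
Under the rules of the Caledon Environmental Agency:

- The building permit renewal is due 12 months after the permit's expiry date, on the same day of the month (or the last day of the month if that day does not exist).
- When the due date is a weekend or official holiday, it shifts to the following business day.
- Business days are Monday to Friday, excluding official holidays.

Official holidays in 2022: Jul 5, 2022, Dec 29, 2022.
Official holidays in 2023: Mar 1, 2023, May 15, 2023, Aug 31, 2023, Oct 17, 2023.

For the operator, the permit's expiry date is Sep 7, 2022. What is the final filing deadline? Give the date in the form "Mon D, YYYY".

Sep 7, 2023

Moving 12 months forward from Sep 7, 2022 on the corresponding day gives Sep 7, 2023.
Sep 7, 2023 falls on a Thursday, which is a business day, so no adjustment is needed.
The final due date is Sep 7, 2023.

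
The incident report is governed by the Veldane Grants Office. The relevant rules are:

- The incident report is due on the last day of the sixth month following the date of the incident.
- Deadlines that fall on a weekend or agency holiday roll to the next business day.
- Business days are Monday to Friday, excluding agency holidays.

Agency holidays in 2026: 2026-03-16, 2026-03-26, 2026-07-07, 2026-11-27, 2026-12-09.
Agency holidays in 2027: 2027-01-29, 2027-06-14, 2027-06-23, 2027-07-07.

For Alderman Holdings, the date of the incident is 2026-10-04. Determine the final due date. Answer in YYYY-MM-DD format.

2027-04-30

The sixth month after 2026-10-04 is April 2027, whose last day is 2027-04-30.
2027-04-30 falls on a Friday, which is a business day, so no adjustment is needed.
Final deadline: 2027-04-30.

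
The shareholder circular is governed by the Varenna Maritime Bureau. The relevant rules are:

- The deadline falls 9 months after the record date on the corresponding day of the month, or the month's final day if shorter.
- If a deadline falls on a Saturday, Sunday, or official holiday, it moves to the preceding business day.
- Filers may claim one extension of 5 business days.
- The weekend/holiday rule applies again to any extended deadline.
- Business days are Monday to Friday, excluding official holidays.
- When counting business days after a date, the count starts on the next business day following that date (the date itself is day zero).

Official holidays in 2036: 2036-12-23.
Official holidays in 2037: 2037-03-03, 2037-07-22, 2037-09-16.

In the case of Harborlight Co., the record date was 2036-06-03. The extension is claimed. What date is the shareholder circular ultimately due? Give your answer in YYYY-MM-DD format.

Moving 9 months forward from 2036-06-03 on the corresponding day gives 2037-03-03.
Because 2037-03-03 is a listed holiday, the deadline becomes 2037-03-02 (Monday).
Applying the 5-business-day extension: 5 business days after 2037-03-02 is 2037-03-10.
Since 2037-03-10 is a Tuesday and not a holiday, the date is unchanged.
So the filing is due 2037-03-10.

2037-03-10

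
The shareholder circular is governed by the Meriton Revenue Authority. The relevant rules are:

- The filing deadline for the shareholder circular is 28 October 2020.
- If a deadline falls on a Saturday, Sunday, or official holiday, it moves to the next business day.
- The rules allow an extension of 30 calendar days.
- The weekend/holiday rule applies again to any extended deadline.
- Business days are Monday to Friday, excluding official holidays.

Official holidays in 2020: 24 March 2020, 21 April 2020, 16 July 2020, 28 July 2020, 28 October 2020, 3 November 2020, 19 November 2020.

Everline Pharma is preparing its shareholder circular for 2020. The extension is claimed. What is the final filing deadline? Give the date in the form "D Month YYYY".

Start from the fixed due date, 28 October 2020.
28 October 2020 is a listed holiday, so it moves to the next business day, 29 October 2020 (Thursday).
Add the 30 calendar-day extension to 29 October 2020: 28 November 2020.
28 November 2020 is a Saturday; the next business day is 30 November 2020 (Monday).
So the filing is due 30 November 2020.

30 November 2020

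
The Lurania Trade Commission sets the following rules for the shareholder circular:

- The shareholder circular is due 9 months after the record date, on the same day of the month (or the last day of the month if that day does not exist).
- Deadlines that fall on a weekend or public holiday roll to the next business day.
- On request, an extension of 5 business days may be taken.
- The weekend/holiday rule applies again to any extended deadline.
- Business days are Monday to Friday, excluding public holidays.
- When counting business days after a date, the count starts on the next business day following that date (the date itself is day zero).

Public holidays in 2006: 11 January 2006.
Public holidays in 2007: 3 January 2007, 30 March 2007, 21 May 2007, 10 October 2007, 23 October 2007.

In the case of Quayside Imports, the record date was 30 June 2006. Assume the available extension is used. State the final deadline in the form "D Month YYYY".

9 months after 30 June 2006, on the same day of the month, is 30 March 2007.
Because 30 March 2007 is a listed holiday, the deadline becomes 2 April 2007 (Monday).
The 5-business-day extension runs from 2 April 2007 to 9 April 2007.
9 April 2007 falls on a Monday, which is a business day, so no adjustment is needed.
Final deadline: 9 April 2007.

9 April 2007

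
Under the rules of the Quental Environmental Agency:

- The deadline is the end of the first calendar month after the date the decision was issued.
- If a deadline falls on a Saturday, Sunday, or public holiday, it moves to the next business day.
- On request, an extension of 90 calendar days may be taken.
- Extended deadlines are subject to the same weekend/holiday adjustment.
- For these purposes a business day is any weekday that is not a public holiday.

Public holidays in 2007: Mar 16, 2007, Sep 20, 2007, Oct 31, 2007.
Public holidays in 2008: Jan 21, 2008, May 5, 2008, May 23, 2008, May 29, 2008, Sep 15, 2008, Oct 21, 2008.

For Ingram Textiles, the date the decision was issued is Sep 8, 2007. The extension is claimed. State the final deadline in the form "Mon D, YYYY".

Jan 30, 2008

The first month after Sep 8, 2007 is October 2007, whose last day is Oct 31, 2007.
Oct 31, 2007 is a listed holiday, so it moves to the next business day, Nov 1, 2007 (Thursday).
With the 90-day extension, Nov 1, 2007 becomes Jan 30, 2008.
Jan 30, 2008 (Wednesday) is already a business day.
Deadline: Jan 30, 2008.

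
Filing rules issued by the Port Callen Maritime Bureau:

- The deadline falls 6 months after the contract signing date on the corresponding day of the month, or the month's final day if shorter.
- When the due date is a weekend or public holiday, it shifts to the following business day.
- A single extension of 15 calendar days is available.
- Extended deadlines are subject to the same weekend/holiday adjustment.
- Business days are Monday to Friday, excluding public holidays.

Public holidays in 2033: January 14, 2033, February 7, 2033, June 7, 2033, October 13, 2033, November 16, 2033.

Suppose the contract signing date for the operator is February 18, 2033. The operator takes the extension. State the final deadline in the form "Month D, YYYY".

September 2, 2033

6 months from February 18, 2033 is August 18, 2033.
August 18, 2033 (Thursday) is already a business day.
Applying the 15-calendar-day extension: August 18, 2033 + 15 days = September 2, 2033.
September 2, 2033 (Friday) is already a business day.
Final deadline: September 2, 2033.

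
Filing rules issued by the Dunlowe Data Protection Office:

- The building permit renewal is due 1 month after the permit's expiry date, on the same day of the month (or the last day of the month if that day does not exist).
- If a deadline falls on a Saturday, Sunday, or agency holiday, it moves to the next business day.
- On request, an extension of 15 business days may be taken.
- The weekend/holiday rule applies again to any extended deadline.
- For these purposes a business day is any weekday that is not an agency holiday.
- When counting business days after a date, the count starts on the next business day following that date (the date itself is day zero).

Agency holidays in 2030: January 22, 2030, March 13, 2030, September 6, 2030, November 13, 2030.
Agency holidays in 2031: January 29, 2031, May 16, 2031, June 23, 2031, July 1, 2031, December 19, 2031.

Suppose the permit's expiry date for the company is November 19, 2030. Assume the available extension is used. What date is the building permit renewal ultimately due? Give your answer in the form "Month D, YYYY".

January 9, 2031

Moving 1 month forward from November 19, 2030 on the corresponding day gives December 19, 2030.
December 19, 2030 falls on a Thursday, which is a business day, so no adjustment is needed.
The 15-business-day extension runs from December 19, 2030 to January 9, 2031.
January 9, 2031 falls on a Thursday, which is a business day, so no adjustment is needed.
Deadline: January 9, 2031.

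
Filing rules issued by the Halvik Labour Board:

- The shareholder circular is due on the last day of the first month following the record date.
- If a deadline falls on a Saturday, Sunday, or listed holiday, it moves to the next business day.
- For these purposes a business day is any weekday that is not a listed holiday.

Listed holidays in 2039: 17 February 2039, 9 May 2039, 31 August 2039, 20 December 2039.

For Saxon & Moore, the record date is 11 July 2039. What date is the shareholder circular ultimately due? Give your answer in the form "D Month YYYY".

1 September 2039

The first month after 11 July 2039 is August 2039, whose last day is 31 August 2039.
Because 31 August 2039 is a listed holiday, the deadline becomes 1 September 2039 (Thursday).
So the filing is due 1 September 2039.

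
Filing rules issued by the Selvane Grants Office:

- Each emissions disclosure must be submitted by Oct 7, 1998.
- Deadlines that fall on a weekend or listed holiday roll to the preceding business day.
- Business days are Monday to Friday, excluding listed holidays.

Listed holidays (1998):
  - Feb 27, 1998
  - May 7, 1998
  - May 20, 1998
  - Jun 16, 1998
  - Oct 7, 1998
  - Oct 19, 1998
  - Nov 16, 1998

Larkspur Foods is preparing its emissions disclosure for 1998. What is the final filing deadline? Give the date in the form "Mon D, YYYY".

Oct 6, 1998

The stated deadline is Oct 7, 1998.
Because Oct 7, 1998 is a listed holiday, the deadline becomes Oct 6, 1998 (Tuesday).
Deadline: Oct 6, 1998.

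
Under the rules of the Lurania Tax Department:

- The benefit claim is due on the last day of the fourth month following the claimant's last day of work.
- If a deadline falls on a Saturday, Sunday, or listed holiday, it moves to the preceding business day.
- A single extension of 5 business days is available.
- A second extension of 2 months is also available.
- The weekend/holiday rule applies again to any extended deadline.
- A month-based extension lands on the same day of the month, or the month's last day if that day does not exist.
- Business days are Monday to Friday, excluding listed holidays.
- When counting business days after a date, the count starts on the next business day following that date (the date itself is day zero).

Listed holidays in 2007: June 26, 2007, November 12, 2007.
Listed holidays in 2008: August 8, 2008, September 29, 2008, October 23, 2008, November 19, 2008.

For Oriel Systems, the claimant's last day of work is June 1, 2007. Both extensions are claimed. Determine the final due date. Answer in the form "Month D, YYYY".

January 7, 2008

4 months after June 1, 2007 is October 2007; that month ends on October 31, 2007.
October 31, 2007 falls on a Wednesday, which is a business day, so no adjustment is needed.
The 5-business-day extension runs from October 31, 2007 to November 7, 2007.
Since November 7, 2007 is a Wednesday and not a holiday, the date is unchanged.
The 2 months extension carries November 7, 2007 to January 7, 2008.
Since January 7, 2008 is a Monday and not a holiday, the date is unchanged.
The final due date is January 7, 2008.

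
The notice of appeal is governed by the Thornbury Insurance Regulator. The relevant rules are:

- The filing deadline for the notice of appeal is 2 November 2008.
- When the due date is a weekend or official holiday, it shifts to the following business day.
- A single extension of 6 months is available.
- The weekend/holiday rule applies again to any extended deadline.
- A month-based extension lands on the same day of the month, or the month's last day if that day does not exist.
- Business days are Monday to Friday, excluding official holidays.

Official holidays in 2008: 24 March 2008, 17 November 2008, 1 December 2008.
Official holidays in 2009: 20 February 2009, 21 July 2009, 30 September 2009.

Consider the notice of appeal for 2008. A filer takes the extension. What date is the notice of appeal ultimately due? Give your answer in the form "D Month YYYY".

4 May 2009

The stated deadline is 2 November 2008.
2 November 2008 is a Sunday, so it moves to the next business day, 3 November 2008 (Monday).
Applying the 6 months extension: 6 months after 3 November 2008 is 3 May 2009.
3 May 2009 is a Sunday; the next business day is 4 May 2009 (Monday).
The final due date is 4 May 2009.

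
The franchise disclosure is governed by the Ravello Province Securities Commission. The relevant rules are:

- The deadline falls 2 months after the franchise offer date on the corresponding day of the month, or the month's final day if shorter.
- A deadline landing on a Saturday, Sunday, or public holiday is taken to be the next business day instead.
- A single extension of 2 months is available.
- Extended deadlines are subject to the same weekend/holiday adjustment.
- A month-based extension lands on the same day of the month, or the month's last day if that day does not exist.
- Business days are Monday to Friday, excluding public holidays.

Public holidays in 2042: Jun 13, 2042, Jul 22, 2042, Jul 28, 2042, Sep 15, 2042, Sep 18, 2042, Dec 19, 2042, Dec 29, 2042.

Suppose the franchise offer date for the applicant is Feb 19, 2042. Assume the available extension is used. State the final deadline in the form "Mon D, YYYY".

2 months after Feb 19, 2042, on the same day of the month, is Apr 19, 2042.
Apr 19, 2042 falls on a Saturday. Rolling to the next business day gives Apr 21, 2042, a Monday.
Applying the 2 months extension: 2 months after Apr 21, 2042 is Jun 21, 2042.
Jun 21, 2042 is a Saturday; the next business day is Jun 23, 2042 (Monday).
The final due date is Jun 23, 2042.

Jun 23, 2042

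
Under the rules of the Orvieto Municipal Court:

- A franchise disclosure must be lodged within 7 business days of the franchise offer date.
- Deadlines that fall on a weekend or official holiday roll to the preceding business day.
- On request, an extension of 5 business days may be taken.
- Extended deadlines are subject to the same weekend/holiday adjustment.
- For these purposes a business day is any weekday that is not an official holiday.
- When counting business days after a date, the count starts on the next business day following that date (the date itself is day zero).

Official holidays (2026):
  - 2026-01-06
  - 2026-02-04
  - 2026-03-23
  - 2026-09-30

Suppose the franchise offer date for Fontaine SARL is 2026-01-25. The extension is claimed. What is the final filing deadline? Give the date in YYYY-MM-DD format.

Counting 7 business days after 2026-01-25 (skipping weekends and listed holidays) reaches 2026-02-03.
2026-02-03 (Tuesday) is already a business day.
Counting 5 further business days from 2026-02-03 reaches 2026-02-11.
2026-02-11 falls on a Wednesday, which is a business day, so no adjustment is needed.
So the filing is due 2026-02-11.

2026-02-11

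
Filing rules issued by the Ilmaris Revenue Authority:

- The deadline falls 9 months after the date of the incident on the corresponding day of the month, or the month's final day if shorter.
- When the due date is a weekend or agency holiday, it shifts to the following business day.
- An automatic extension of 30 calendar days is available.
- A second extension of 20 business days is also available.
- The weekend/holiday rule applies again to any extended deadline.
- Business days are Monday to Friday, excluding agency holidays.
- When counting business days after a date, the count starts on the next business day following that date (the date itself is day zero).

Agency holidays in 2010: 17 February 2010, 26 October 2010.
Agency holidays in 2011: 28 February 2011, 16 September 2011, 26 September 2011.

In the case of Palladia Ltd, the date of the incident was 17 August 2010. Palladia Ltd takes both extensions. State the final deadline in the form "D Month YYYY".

14 July 2011

9 months after 17 August 2010, on the same day of the month, is 17 May 2011.
Since 17 May 2011 is a Tuesday and not a holiday, the date is unchanged.
Applying the 30-calendar-day extension: 17 May 2011 + 30 days = 16 June 2011.
16 June 2011 falls on a Thursday, which is a business day, so no adjustment is needed.
The 20-business-day extension runs from 16 June 2011 to 14 July 2011.
14 July 2011 is a Thursday and not a listed holiday, so it stands.
So the filing is due 14 July 2011.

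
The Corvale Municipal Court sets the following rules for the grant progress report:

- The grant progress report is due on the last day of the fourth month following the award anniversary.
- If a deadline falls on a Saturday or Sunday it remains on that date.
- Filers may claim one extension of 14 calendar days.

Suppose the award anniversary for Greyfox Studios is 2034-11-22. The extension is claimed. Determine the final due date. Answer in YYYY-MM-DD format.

The fourth month after 2034-11-22 is March 2035, whose last day is 2035-03-31.
No adjustment is made for weekends or holidays, so 2035-03-31 stands.
Applying the 14-calendar-day extension: 2035-03-31 + 14 days = 2035-04-14.
2035-04-14 is a Saturday; no weekend or holiday adjustment applies.
Final deadline: 2035-04-14.

2035-04-14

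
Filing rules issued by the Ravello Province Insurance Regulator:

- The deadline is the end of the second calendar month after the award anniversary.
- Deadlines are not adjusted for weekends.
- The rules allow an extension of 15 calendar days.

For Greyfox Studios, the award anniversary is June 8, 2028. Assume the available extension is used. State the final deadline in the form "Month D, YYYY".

September 15, 2028

2 months after June 8, 2028 is August 2028; that month ends on August 31, 2028.
August 31, 2028 is a Thursday; no weekend or holiday adjustment applies.
With the 15-day extension, August 31, 2028 becomes September 15, 2028.
September 15, 2028 falls on a Friday. The rules make no weekend/holiday allowance, so it remains September 15, 2028.
So the filing is due September 15, 2028.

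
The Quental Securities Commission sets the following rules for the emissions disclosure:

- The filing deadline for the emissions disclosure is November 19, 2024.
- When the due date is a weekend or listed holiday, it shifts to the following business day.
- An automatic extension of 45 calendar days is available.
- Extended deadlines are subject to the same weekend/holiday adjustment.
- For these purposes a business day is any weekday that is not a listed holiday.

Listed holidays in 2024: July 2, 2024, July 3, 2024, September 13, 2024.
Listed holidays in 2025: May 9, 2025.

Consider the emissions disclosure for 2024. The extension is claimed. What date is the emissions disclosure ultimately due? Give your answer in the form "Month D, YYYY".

January 3, 2025

The statutory due date is November 19, 2024.
November 19, 2024 is a Tuesday and not a listed holiday, so it stands.
Applying the 45-calendar-day extension: November 19, 2024 + 45 days = January 3, 2025.
January 3, 2025 (Friday) is already a business day.
The final due date is January 3, 2025.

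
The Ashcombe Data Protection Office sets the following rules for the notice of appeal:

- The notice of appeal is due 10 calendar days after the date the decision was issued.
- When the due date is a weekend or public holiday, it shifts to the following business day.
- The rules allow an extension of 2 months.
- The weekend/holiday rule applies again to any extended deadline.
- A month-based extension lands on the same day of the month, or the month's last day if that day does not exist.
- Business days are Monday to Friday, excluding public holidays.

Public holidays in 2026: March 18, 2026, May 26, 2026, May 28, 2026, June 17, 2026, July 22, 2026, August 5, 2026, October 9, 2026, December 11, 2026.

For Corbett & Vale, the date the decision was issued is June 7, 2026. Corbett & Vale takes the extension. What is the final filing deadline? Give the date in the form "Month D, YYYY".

August 18, 2026

10 calendar days after June 7, 2026 is June 17, 2026.
June 17, 2026 falls on a listed holiday. Rolling to the next business day gives June 18, 2026, a Thursday.
The 2 months extension carries June 18, 2026 to August 18, 2026.
August 18, 2026 is a Tuesday and not a listed holiday, so it stands.
So the filing is due August 18, 2026.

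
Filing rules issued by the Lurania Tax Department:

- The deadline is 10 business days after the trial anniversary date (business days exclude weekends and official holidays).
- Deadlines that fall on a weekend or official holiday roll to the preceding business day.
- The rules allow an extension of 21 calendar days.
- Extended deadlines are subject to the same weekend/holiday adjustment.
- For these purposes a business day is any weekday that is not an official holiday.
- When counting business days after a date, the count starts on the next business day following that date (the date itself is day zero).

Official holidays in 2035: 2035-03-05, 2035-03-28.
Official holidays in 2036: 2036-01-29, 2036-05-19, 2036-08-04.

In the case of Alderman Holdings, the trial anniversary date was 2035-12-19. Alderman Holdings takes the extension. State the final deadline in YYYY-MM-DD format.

2036-01-23

10 business days after 2035-12-19, excluding weekends and holidays, is 2036-01-02.
Since 2036-01-02 is a Wednesday and not a holiday, the date is unchanged.
Add the 21 calendar-day extension to 2036-01-02: 2036-01-23.
2036-01-23 (Wednesday) is already a business day.
Deadline: 2036-01-23.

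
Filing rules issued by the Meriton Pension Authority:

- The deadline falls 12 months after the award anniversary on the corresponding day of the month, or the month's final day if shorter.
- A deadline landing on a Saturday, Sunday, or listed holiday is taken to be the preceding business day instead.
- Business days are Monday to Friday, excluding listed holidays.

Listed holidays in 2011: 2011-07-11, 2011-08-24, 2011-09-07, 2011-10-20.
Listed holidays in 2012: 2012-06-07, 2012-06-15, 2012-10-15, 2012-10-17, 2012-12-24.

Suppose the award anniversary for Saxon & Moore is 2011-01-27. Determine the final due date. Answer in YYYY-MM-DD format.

Moving 12 months forward from 2011-01-27 on the corresponding day gives 2012-01-27.
2012-01-27 is a Friday and not a listed holiday, so it stands.
Final deadline: 2012-01-27.

2012-01-27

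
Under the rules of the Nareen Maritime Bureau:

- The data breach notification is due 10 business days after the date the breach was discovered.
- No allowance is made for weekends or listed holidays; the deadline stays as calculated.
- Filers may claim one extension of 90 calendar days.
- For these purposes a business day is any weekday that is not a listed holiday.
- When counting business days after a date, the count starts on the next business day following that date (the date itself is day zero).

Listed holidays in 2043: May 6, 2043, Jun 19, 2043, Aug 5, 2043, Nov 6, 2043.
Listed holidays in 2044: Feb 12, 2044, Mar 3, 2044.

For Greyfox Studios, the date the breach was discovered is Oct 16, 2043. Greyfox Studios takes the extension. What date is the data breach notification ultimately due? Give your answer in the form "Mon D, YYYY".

Jan 28, 2044

10 business days after Oct 16, 2043, excluding weekends and holidays, is Oct 30, 2043.
Oct 30, 2043 is a Friday; no weekend or holiday adjustment applies.
With the 90-day extension, Oct 30, 2043 becomes Jan 28, 2044.
Jan 28, 2044 is a Thursday; no weekend or holiday adjustment applies.
So the filing is due Jan 28, 2044.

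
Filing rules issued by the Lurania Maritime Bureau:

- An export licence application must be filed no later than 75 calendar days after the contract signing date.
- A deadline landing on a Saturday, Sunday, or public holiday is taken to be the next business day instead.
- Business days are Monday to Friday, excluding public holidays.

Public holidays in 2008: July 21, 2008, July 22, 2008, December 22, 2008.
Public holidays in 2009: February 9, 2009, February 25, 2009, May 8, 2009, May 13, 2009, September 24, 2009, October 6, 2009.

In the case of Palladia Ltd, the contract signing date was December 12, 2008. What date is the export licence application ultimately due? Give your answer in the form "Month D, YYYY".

75 calendar days after December 12, 2008 is February 25, 2009.
Because February 25, 2009 is a listed holiday, the deadline becomes February 26, 2009 (Thursday).
Final deadline: February 26, 2009.

February 26, 2009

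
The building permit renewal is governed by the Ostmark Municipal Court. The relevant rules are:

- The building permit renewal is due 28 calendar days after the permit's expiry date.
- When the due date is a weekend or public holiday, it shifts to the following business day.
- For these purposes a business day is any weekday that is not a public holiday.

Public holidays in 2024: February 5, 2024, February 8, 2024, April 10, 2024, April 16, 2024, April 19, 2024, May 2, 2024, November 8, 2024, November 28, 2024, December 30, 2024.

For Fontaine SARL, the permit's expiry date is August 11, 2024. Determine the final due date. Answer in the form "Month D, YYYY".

28 calendar days after August 11, 2024 is September 8, 2024.
September 8, 2024 is a Sunday; the next business day is September 9, 2024 (Monday).
Deadline: September 9, 2024.

September 9, 2024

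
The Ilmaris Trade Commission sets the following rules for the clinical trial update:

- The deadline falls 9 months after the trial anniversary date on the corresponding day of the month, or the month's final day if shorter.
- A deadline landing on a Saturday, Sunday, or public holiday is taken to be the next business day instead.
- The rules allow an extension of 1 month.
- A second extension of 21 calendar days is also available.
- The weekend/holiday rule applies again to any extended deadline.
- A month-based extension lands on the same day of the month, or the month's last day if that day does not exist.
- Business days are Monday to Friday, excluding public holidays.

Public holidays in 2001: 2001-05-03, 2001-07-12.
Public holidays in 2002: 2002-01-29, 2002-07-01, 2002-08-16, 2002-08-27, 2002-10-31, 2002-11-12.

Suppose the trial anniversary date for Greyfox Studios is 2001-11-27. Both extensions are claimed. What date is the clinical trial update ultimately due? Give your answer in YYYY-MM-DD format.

9 months from 2001-11-27 is 2002-08-27.
2002-08-27 is a listed holiday, so it moves to the next business day, 2002-08-28 (Wednesday).
Add 1 month to 2002-08-28: 2002-09-28.
2002-09-28 is a Saturday, so it moves to the next business day, 2002-09-30 (Monday).
The 21-calendar-day extension moves the deadline from 2002-09-30 to 2002-10-21.
2002-10-21 (Monday) is already a business day.
So the filing is due 2002-10-21.

2002-10-21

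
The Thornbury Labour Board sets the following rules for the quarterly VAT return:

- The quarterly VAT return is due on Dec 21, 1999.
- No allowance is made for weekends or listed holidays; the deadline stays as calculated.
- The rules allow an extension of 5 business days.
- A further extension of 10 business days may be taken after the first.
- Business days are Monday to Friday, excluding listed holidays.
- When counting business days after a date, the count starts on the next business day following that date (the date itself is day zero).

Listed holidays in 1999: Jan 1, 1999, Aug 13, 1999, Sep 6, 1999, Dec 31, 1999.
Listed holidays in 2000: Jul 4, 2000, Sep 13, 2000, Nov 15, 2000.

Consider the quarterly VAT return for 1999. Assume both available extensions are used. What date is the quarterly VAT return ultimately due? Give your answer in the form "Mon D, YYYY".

The statutory due date is Dec 21, 1999.
Dec 21, 1999 is a Tuesday; no weekend or holiday adjustment applies.
The 5-business-day extension runs from Dec 21, 1999 to Dec 28, 1999.
Dec 28, 1999 falls on a Tuesday. The rules make no weekend/holiday allowance, so it remains Dec 28, 1999.
Counting 10 further business days from Dec 28, 1999 reaches Jan 12, 2000.
Jan 12, 2000 falls on a Wednesday. The rules make no weekend/holiday allowance, so it remains Jan 12, 2000.
The final due date is Jan 12, 2000.

Jan 12, 2000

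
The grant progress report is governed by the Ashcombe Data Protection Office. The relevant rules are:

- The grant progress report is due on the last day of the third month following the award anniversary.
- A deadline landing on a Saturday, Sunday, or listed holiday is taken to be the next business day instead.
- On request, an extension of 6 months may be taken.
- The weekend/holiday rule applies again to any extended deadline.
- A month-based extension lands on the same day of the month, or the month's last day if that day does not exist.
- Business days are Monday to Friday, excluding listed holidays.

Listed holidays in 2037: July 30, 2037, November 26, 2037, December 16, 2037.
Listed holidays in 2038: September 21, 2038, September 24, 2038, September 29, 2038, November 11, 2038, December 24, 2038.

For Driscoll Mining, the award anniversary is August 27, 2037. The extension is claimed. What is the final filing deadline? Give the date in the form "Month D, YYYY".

3 months after August 27, 2037 is November 2037; that month ends on November 30, 2037.
Since November 30, 2037 is a Monday and not a holiday, the date is unchanged.
Applying the 6 months extension: 6 months after November 30, 2037 is May 30, 2038.
Because May 30, 2038 is a Sunday, the deadline becomes May 31, 2038 (Monday).
So the filing is due May 31, 2038.

May 31, 2038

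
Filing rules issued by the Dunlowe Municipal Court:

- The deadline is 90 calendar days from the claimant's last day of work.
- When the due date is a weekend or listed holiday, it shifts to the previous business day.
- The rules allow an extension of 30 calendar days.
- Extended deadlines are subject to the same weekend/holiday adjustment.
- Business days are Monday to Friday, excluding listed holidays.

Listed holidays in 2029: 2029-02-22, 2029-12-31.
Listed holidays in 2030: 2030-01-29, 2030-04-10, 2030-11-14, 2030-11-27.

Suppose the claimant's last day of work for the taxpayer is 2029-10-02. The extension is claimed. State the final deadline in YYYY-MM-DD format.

From 2029-10-02, 90 calendar days later is 2029-12-31.
2029-12-31 is a listed holiday; the preceding business day is 2029-12-28 (Friday).
Add the 30 calendar-day extension to 2029-12-28: 2030-01-27.
2030-01-27 is a Sunday; the preceding business day is 2030-01-25 (Friday).
Deadline: 2030-01-25.

2030-01-25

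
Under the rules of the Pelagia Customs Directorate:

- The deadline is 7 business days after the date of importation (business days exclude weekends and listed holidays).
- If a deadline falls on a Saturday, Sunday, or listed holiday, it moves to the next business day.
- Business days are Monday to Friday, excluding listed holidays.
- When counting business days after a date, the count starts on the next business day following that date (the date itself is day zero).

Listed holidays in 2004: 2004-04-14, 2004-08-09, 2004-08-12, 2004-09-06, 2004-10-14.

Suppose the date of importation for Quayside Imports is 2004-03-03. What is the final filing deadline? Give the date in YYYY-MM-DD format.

Counting 7 business days after 2004-03-03 (skipping weekends and listed holidays) reaches 2004-03-12.
2004-03-12 is a Friday and not a listed holiday, so it stands.
Deadline: 2004-03-12.

2004-03-12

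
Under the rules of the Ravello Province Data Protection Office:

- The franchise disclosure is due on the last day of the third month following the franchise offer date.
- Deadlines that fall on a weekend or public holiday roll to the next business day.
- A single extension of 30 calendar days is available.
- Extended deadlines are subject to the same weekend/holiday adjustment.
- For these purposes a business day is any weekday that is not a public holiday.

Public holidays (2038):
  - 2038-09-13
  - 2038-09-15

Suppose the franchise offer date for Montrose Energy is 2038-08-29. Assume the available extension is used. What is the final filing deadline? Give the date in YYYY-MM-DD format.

3 months after 2038-08-29 falls in November 2038; the last day of that month is 2038-11-30.
2038-11-30 (Tuesday) is already a business day.
The 30-calendar-day extension moves the deadline from 2038-11-30 to 2038-12-30.
2038-12-30 is a Thursday and not a listed holiday, so it stands.
The final due date is 2038-12-30.

2038-12-30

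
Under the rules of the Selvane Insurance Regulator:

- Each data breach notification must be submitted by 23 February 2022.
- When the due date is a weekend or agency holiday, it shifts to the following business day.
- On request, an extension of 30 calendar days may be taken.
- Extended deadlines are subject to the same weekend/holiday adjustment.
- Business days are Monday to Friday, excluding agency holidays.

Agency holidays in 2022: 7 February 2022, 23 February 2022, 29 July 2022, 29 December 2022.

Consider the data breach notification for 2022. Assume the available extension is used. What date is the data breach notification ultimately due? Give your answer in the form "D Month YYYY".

Start from the fixed due date, 23 February 2022.
23 February 2022 is a listed holiday; the next business day is 24 February 2022 (Thursday).
With the 30-day extension, 24 February 2022 becomes 26 March 2022.
Because 26 March 2022 is a Saturday, the deadline becomes 28 March 2022 (Monday).
The final due date is 28 March 2022.

28 March 2022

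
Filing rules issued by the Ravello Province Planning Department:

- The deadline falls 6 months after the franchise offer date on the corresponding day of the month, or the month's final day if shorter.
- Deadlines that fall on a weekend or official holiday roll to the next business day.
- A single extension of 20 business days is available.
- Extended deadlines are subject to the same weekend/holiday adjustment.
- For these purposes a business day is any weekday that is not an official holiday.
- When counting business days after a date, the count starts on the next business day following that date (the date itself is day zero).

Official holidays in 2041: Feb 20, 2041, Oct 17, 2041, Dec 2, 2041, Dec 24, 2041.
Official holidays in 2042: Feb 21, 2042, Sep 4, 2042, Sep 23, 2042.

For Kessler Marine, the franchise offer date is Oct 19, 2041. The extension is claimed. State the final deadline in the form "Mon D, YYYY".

6 months from Oct 19, 2041 is Apr 19, 2042.
Because Apr 19, 2042 is a Saturday, the deadline becomes Apr 21, 2042 (Monday).
Counting 20 further business days from Apr 21, 2042 reaches May 19, 2042.
May 19, 2042 (Monday) is already a business day.
Deadline: May 19, 2042.

May 19, 2042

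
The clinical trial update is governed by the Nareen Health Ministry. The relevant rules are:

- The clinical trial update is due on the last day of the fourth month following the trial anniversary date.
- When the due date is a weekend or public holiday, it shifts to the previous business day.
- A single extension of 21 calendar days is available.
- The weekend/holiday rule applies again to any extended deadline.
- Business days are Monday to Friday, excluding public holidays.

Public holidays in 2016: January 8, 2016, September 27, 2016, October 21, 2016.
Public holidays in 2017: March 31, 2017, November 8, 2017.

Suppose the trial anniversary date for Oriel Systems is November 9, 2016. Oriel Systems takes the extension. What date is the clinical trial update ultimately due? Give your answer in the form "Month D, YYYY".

April 20, 2017

4 months after November 9, 2016 falls in March 2017; the last day of that month is March 31, 2017.
March 31, 2017 falls on a listed holiday. Rolling to the preceding business day gives March 30, 2017, a Thursday.
Applying the 21-calendar-day extension: March 30, 2017 + 21 days = April 20, 2017.
April 20, 2017 falls on a Thursday, which is a business day, so no adjustment is needed.
Final deadline: April 20, 2017.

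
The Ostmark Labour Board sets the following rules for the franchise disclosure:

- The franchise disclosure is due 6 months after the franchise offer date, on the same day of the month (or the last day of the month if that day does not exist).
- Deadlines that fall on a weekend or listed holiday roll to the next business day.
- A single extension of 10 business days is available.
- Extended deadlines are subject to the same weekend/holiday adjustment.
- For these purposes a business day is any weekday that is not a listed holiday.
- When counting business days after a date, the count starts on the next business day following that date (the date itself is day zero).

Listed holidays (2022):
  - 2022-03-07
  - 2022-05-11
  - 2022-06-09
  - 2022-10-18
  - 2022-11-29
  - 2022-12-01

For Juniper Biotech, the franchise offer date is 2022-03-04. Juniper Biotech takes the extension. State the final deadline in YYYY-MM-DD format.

2022-09-19

6 months from 2022-03-04 is 2022-09-04.
Because 2022-09-04 is a Sunday, the deadline becomes 2022-09-05 (Monday).
Counting 10 further business days from 2022-09-05 reaches 2022-09-19.
Since 2022-09-19 is a Monday and not a holiday, the date is unchanged.
So the filing is due 2022-09-19.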